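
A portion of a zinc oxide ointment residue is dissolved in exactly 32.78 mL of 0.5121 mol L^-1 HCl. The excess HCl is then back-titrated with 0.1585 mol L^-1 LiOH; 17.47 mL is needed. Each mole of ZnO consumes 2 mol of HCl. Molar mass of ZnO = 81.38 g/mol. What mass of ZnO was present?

0.570 g

Total n(HCl) added = 0.5121 x 0.03278 = 0.01679 mol.
n(LiOH) used = 0.1585 x 0.01747 = 0.002769 mol, which equals the excess n(HCl).
So n(HCl) consumed by the sample = 0.01679 - 0.002769 = 0.01402 mol.
n(ZnO) = 0.01402 / 2 = 0.007009 mol.
mass = 0.007009 mol x 81.38 g/mol = 0.570 g.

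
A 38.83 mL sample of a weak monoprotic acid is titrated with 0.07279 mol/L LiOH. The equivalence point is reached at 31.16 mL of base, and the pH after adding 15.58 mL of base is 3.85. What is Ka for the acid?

1.4 x 10^-4

15.58 mL is half of the equivalence volume, so this is the half-equivalence point where [HA] = [A^-].
At half-equivalence pH = pKa, so pKa = 3.85.
Ka = 10^(-3.85) = 1.4 x 10^-4.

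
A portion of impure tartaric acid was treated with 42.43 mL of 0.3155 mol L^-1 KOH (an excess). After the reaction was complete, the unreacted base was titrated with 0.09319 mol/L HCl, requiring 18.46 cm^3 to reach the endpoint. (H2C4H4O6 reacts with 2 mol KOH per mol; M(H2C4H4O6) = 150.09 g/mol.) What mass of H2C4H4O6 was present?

Total n(KOH) added = 0.3155 x 0.04243 = 0.01339 mol.
n(HCl) used = 0.09319 x 0.01846 = 0.001720 mol, which equals the excess n(KOH).
So n(KOH) consumed by the sample = 0.01339 - 0.001720 = 0.01167 mol.
n(H2C4H4O6) = 0.01167 / 2 = 0.005833 mol.
mass = 0.005833 mol x 150.09 g/mol = 0.876 g.

0.876 g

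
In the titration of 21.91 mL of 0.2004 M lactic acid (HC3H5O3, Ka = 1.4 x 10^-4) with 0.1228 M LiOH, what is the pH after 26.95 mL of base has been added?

Initial n(HC3H5O3) = 0.2004 x 0.02191 = 0.004391 mol.
n(LiOH) added = 0.1228 x 0.02695 = 0.003309 mol, converting that many moles of HC3H5O3 to C3H5O3-.
Remaining n(HC3H5O3) = 0.001081 mol; n(C3H5O3-) = 0.003309 mol.
By Henderson-Hasselbalch, pH = pKa + log([A^-]/[HA]) = 3.85 + log(0.003309/0.001081) = 3.85 + (+0.49) = 4.34.

4.34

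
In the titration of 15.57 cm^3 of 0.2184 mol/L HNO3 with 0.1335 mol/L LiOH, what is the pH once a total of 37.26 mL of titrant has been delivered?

12.47

n(acid) = 0.2184 x 0.01557 = 0.003400 mol; n(LiOH) added = 0.1335 x 0.03726 = 0.004974 mol.
Base is in excess by 0.004974 - 0.003400 = 0.001574 mol in a total volume of 0.05283 L.
[OH^-] = 0.001574/0.05283 = 0.02979 M, so pOH = 1.53 and pH = 14.00 - 1.53 = 12.47.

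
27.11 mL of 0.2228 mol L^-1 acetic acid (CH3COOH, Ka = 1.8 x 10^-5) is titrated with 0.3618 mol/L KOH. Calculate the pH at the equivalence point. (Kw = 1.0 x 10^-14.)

8.94

n(CH3COOH) = 0.2228 x 0.02711 = 0.006040 mol; V(KOH) at equivalence = 0.006040/0.3618 = 0.01669 L.
At equivalence all the acid is converted to CH3COO-; total volume = 0.02711 + 0.01669 = 0.04380 L, so [CH3COO-] = 0.006040/0.04380 = 0.1379 M.
Kb = Kw/Ka = 1.0e-14 / 1.8 x 10^-5 = 5.56e-10.
[OH^-] = sqrt(Kb x [CH3COO-]) = sqrt(5.56e-10 x 0.1379) = 8.75e-6 M.
pOH = 5.06, so pH = 14.00 - 5.06 = 8.94.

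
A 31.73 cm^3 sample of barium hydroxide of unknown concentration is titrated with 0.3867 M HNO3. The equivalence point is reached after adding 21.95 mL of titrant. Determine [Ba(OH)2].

n(HNO3) delivered = 0.3867 x 0.02195 = 0.008488 mol.
The reaction is 1 Ba(OH)2 + 2 HNO3, so n(Ba(OH)2) = 0.008488 x 1/2 = 0.004244 mol.
[Ba(OH)2] = 0.004244 mol / 0.03173 L = 0.134 M.

0.134 M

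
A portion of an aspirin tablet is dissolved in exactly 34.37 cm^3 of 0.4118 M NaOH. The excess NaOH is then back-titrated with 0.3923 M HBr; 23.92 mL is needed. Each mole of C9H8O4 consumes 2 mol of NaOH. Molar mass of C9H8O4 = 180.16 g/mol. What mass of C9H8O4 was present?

Total n(NaOH) added = 0.4118 x 0.03437 = 0.01415 mol.
n(HBr) used = 0.3923 x 0.02392 = 0.009384 mol, which equals the excess n(NaOH).
So n(NaOH) consumed by the sample = 0.01415 - 0.009384 = 0.004770 mol.
n(C9H8O4) = 0.004770 / 2 = 0.002385 mol.
mass = 0.002385 mol x 180.16 g/mol = 0.430 g.

0.430 g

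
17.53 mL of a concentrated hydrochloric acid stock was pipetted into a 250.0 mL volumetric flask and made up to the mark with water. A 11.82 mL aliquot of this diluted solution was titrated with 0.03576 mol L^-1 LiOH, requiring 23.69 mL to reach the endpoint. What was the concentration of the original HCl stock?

1.02 M

n(LiOH) = 0.03576 x 0.02369 = 0.0008472 mol.
n(HCl) in the aliquot = 0.0008472 mol.
[diluted HCl] = 0.0008472 / 0.01182 = 0.07167 M.
Dilution factor = 250.0/17.53 = 14.26, so [stock] = 0.07167 x 14.26 = 1.02 M.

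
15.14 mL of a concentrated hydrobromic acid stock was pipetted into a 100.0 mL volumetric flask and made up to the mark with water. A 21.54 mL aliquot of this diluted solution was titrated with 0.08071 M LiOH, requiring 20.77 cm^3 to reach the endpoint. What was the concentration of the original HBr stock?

n(LiOH) = 0.08071 x 0.02077 = 0.001676 mol.
n(HBr) in the aliquot = 0.001676 mol.
[diluted HBr] = 0.001676 / 0.02154 = 0.07782 M.
Dilution factor = 100.0/15.14 = 6.605, so [stock] = 0.07782 x 6.605 = 0.514 M.

0.514 M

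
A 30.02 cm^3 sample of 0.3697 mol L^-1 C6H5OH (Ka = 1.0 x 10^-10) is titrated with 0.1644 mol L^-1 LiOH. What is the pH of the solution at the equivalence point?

11.53

n(C6H5OH) = 0.3697 x 0.03002 = 0.01110 mol; V(LiOH) at equivalence = 0.01110/0.1644 = 0.06751 L.
At equivalence all the acid is converted to C6H5O-; total volume = 0.03002 + 0.06751 = 0.09753 L, so [C6H5O-] = 0.01110/0.09753 = 0.1138 M.
Kb = Kw/Ka = 1.0e-14 / 1.0 x 10^-10 = 0.000100.
[OH^-] = sqrt(Kb x [C6H5O-]) = sqrt(0.000100 x 0.1138) = 0.00337 M.
pOH = 2.47, so pH = 14.00 - 2.47 = 11.53.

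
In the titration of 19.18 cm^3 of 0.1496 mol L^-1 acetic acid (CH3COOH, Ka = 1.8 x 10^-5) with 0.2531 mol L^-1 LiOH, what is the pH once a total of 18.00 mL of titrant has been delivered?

12.66

n(acid) = 0.1496 x 0.01918 = 0.002869 mol; n(LiOH) added = 0.2531 x 0.01800 = 0.004556 mol.
Base is in excess by 0.004556 - 0.002869 = 0.001686 mol in a total volume of 0.03718 L.
[OH^-] = 0.001686/0.03718 = 0.04536 M, so pOH = 1.34 and pH = 14.00 - 1.34 = 12.66.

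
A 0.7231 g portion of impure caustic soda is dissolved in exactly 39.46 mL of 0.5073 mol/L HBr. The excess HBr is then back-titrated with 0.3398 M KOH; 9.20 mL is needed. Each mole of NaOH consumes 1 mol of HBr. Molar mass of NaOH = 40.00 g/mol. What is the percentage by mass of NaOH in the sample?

93.4%

Total n(HBr) added = 0.5073 x 0.03946 = 0.02002 mol.
n(KOH) used = 0.3398 x 0.009200 = 0.003126 mol, which equals the excess n(HBr).
So n(HBr) consumed by the sample = 0.02002 - 0.003126 = 0.01689 mol.
n(NaOH) = 0.01689 / 1 = 0.01689 mol.
mass NaOH = 0.01689 x 40.00 = 0.6757 g, so %NaOH = 0.6757/0.7231 x 100 = 93.4%.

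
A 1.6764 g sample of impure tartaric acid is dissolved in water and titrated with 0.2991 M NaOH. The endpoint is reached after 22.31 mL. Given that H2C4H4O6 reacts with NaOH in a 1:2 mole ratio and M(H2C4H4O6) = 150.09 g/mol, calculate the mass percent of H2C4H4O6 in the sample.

29.9%

n(NaOH) = 0.2991 x 0.02231 = 0.006673 mol.
n(H2C4H4O6) = 0.006673 / 2 = 0.003336 mol.
mass of H2C4H4O6 = 0.003336 x 150.09 = 0.5008 g.
% purity = 0.5008 / 1.6764 x 100 = 29.9%.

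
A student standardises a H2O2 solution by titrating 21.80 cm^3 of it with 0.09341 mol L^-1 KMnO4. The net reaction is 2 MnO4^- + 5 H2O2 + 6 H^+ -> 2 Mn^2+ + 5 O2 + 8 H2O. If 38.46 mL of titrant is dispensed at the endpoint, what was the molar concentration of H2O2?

0.412 M

n(KMnO4) = 0.09341 x 0.03846 = 0.003593 mol.
From the balanced equation, 2 mol KMnO4 reacts with 5 mol H2O2, so n(H2O2) = 0.003593 x 5/2 = 0.008981 mol.
[H2O2] = 0.008981 / 0.02180 L = 0.412 M.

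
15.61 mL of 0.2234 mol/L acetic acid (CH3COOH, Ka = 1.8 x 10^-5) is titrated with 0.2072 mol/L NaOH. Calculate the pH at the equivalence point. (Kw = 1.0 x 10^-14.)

n(CH3COOH) = 0.2234 x 0.01561 = 0.003487 mol; V(NaOH) at equivalence = 0.003487/0.2072 = 0.01683 L.
At equivalence all the acid is converted to CH3COO-; total volume = 0.01561 + 0.01683 = 0.03244 L, so [CH3COO-] = 0.003487/0.03244 = 0.1075 M.
Kb = Kw/Ka = 1.0e-14 / 1.8 x 10^-5 = 5.56e-10.
[OH^-] = sqrt(Kb x [CH3COO-]) = sqrt(5.56e-10 x 0.1075) = 7.73e-6 M.
pOH = 5.11, so pH = 14.00 - 5.11 = 8.89.

8.89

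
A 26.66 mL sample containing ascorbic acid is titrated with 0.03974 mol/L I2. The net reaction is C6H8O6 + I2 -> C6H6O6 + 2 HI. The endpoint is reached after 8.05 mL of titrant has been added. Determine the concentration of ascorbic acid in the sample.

0.0120 M

n(I2) = 0.03974 x 0.008050 = 0.0003199 mol.
From the balanced equation, 1 mol I2 reacts with 1 mol ascorbic acid, so n(ascorbic acid) = 0.0003199 x 1/1 = 0.0003199 mol.
[ascorbic acid] = 0.0003199 / 0.02666 L = 0.0120 M.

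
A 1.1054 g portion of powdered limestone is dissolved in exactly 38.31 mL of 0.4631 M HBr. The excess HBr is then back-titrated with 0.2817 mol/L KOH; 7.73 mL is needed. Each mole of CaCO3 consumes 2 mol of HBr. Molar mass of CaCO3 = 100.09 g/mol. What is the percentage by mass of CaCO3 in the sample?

70.5%

Total n(HBr) added = 0.4631 x 0.03831 = 0.01774 mol.
n(KOH) used = 0.2817 x 0.007730 = 0.002178 mol, which equals the excess n(HBr).
So n(HBr) consumed by the sample = 0.01774 - 0.002178 = 0.01556 mol.
n(CaCO3) = 0.01556 / 2 = 0.007782 mol.
mass CaCO3 = 0.007782 x 100.09 = 0.7789 g, so %CaCO3 = 0.7789/1.1054 x 100 = 70.5%.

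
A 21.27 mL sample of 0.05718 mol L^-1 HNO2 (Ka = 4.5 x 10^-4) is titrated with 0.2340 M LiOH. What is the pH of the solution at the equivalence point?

8.00

n(HNO2) = 0.05718 x 0.02127 = 0.001216 mol; V(LiOH) at equivalence = 0.001216/0.2340 = 0.005198 L.
At equivalence all the acid is converted to NO2-; total volume = 0.02127 + 0.005198 = 0.02647 L, so [NO2-] = 0.001216/0.02647 = 0.04595 M.
Kb = Kw/Ka = 1.0e-14 / 4.5 x 10^-4 = 2.22e-11.
[OH^-] = sqrt(Kb x [NO2-]) = sqrt(2.22e-11 x 0.04595) = 1.01e-6 M.
pOH = 6.00, so pH = 14.00 - 6.00 = 8.00.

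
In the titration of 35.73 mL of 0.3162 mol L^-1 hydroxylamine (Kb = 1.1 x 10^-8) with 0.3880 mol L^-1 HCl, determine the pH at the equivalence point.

3.40

n(NH2OH) = 0.3162 x 0.03573 = 0.01130 mol; V(HCl) at equivalence = 0.01130/0.3880 = 0.02912 L.
At equivalence the base is fully converted to NH3OH+; total volume = 0.06485 L, so [NH3OH+] = 0.01130/0.06485 = 0.1742 M.
Ka(NH3OH+) = Kw/Kb = 1.0e-14 / 1.1 x 10^-8 = 9.09e-7.
[H^+] = sqrt(Ka x [NH3OH+]) = sqrt(9.09e-7 x 0.1742) = 0.000398 M.
pH = -log(0.000398) = 3.40.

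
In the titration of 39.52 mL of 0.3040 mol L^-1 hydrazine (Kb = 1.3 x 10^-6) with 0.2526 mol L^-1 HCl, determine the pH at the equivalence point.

4.49

n(N2H4) = 0.3040 x 0.03952 = 0.01201 mol; V(HCl) at equivalence = 0.01201/0.2526 = 0.04756 L.
At equivalence the base is fully converted to N2H5+; total volume = 0.08708 L, so [N2H5+] = 0.01201/0.08708 = 0.1380 M.
Ka(N2H5+) = Kw/Kb = 1.0e-14 / 1.3 x 10^-6 = 7.69e-9.
[H^+] = sqrt(Ka x [N2H5+]) = sqrt(7.69e-9 x 0.1380) = 3.26e-5 M.
pH = -log(3.26e-5) = 4.49.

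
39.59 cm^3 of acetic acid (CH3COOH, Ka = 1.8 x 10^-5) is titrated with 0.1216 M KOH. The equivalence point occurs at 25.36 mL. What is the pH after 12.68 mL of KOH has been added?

4.74

12.68 mL is exactly half the equivalence volume (25.36/2), i.e. the half-equivalence point.
There, n(HA) = n(A^-), so pH = pKa = -log(1.8 x 10^-5) = 4.74.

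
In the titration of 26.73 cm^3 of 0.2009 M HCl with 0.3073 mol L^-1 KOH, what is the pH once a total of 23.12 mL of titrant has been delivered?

n(acid) = 0.2009 x 0.02673 = 0.005370 mol; n(KOH) added = 0.3073 x 0.02312 = 0.007105 mol.
Base is in excess by 0.007105 - 0.005370 = 0.001735 mol in a total volume of 0.04985 L.
[OH^-] = 0.001735/0.04985 = 0.03480 M, so pOH = 1.46 and pH = 14.00 - 1.46 = 12.54.

12.54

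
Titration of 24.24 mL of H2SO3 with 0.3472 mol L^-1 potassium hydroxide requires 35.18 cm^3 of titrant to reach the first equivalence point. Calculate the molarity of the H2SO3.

0.504 M

n(KOH) = 0.3472 x 0.03518 = 0.01221 mol.
At the first equivalence point, 1 mol OH^- react per mol H2SO3, so n(H2SO3) = 0.01221 / 1 = 0.01221 mol.
[H2SO3] = 0.01221 / 0.02424 L = 0.504 M.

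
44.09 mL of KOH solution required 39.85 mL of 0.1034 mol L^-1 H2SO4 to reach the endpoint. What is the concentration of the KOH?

n(H2SO4) delivered = 0.1034 x 0.03985 = 0.004120 mol.
The reaction is 2 KOH + 1 H2SO4, so n(KOH) = 0.004120 x 2/1 = 0.008241 mol.
[KOH] = 0.008241 mol / 0.04409 L = 0.187 M.

0.187 M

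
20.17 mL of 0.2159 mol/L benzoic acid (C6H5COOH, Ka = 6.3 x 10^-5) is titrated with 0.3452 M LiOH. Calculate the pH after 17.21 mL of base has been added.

n(acid) = 0.2159 x 0.02017 = 0.004355 mol; n(LiOH) added = 0.3452 x 0.01721 = 0.005941 mol.
Base is in excess by 0.005941 - 0.004355 = 0.001586 mol in a total volume of 0.03738 L.
[OH^-] = 0.001586/0.03738 = 0.04243 M, so pOH = 1.37 and pH = 14.00 - 1.37 = 12.63.

12.63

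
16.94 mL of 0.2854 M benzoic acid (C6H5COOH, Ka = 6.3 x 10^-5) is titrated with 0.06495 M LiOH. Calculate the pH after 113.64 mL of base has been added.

n(acid) = 0.2854 x 0.01694 = 0.004835 mol; n(LiOH) added = 0.06495 x 0.1136 = 0.007381 mol.
Base is in excess by 0.007381 - 0.004835 = 0.002546 mol in a total volume of 0.1306 L.
[OH^-] = 0.002546/0.1306 = 0.01950 M, so pOH = 1.71 and pH = 14.00 - 1.71 = 12.29.

12.29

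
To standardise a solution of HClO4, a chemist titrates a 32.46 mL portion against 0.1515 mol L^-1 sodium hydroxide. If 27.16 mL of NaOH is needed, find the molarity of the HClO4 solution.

0.127 M

n(NaOH) delivered = 0.1515 x 0.02716 = 0.004115 mol.
For a 1:1 reaction, n(HClO4) = 0.004115 mol.
[HClO4] = 0.004115 mol / 0.03246 L = 0.127 M.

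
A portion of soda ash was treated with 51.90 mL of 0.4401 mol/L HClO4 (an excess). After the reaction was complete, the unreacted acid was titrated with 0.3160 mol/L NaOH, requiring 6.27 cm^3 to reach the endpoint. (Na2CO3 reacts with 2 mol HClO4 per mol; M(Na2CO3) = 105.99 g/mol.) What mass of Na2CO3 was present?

Total n(HClO4) added = 0.4401 x 0.05190 = 0.02284 mol.
n(NaOH) used = 0.3160 x 0.006270 = 0.001981 mol, which equals the excess n(HClO4).
So n(HClO4) consumed by the sample = 0.02284 - 0.001981 = 0.02086 mol.
n(Na2CO3) = 0.02086 / 2 = 0.01043 mol.
mass = 0.01043 mol x 105.99 g/mol = 1.11 g.

1.11 g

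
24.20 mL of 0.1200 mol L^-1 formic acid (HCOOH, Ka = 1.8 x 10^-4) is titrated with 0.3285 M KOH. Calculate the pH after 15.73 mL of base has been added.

12.75

n(acid) = 0.1200 x 0.02420 = 0.002904 mol; n(KOH) added = 0.3285 x 0.01573 = 0.005167 mol.
Base is in excess by 0.005167 - 0.002904 = 0.002263 mol in a total volume of 0.03993 L.
[OH^-] = 0.002263/0.03993 = 0.05668 M, so pOH = 1.25 and pH = 14.00 - 1.25 = 12.75.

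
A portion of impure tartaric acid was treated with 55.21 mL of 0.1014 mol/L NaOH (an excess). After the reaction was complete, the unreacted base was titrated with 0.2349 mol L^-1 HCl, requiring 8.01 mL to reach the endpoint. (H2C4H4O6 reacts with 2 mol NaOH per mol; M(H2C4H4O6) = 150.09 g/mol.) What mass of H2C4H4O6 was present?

0.279 g

Total n(NaOH) added = 0.1014 x 0.05521 = 0.005598 mol.
n(HCl) used = 0.2349 x 0.008010 = 0.001882 mol, which equals the excess n(NaOH).
So n(NaOH) consumed by the sample = 0.005598 - 0.001882 = 0.003717 mol.
n(H2C4H4O6) = 0.003717 / 2 = 0.001858 mol.
mass = 0.001858 mol x 150.09 g/mol = 0.279 g.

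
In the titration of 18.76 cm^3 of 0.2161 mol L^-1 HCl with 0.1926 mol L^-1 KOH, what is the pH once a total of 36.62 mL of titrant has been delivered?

12.73

n(acid) = 0.2161 x 0.01876 = 0.004054 mol; n(KOH) added = 0.1926 x 0.03662 = 0.007053 mol.
Base is in excess by 0.007053 - 0.004054 = 0.002999 mol in a total volume of 0.05538 L.
[OH^-] = 0.002999/0.05538 = 0.05415 M, so pOH = 1.27 and pH = 14.00 - 1.27 = 12.73.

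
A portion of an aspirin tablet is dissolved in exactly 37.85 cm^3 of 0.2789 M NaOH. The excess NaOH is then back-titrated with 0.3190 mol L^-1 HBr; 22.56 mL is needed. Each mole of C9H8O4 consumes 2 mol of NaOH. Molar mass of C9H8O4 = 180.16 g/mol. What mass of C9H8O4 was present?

Total n(NaOH) added = 0.2789 x 0.03785 = 0.01056 mol.
n(HBr) used = 0.3190 x 0.02256 = 0.007197 mol, which equals the excess n(NaOH).
So n(NaOH) consumed by the sample = 0.01056 - 0.007197 = 0.003360 mol.
n(C9H8O4) = 0.003360 / 2 = 0.001680 mol.
mass = 0.001680 mol x 180.16 g/mol = 0.303 g.

0.303 g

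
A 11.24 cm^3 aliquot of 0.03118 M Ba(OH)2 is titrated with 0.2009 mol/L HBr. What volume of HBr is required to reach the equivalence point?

3.49 mL

n(Ba(OH)2) = 0.03118 mol/L x 0.01124 L = 0.0003505 mol.
The neutralisation is 1 Ba(OH)2 : 2 HBr, so n(HBr) = 0.0003505 x 2/1 = 0.0007009 mol.
V(HBr) = 0.0007009 / 0.2009 = 0.003489 L = 3.49 mL.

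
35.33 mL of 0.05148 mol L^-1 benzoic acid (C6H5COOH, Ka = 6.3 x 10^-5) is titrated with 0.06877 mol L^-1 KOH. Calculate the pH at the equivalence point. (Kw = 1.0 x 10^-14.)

8.33

n(C6H5COOH) = 0.05148 x 0.03533 = 0.001819 mol; V(KOH) at equivalence = 0.001819/0.06877 = 0.02645 L.
At equivalence all the acid is converted to C6H5COO-; total volume = 0.03533 + 0.02645 = 0.06178 L, so [C6H5COO-] = 0.001819/0.06178 = 0.02944 M.
Kb = Kw/Ka = 1.0e-14 / 6.3 x 10^-5 = 1.59e-10.
[OH^-] = sqrt(Kb x [C6H5COO-]) = sqrt(1.59e-10 x 0.02944) = 2.16e-6 M.
pOH = 5.67, so pH = 14.00 - 5.67 = 8.33.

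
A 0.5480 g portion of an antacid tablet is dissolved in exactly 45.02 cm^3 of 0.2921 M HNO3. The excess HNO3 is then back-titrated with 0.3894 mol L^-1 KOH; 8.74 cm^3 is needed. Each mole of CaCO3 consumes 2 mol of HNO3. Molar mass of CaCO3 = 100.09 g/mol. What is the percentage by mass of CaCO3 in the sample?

Total n(HNO3) added = 0.2921 x 0.04502 = 0.01315 mol.
n(KOH) used = 0.3894 x 0.008740 = 0.003403 mol, which equals the excess n(HNO3).
So n(HNO3) consumed by the sample = 0.01315 - 0.003403 = 0.009747 mol.
n(CaCO3) = 0.009747 / 2 = 0.004873 mol.
mass CaCO3 = 0.004873 x 100.09 = 0.4878 g, so %CaCO3 = 0.4878/0.5480 x 100 = 89.0%.

89.0%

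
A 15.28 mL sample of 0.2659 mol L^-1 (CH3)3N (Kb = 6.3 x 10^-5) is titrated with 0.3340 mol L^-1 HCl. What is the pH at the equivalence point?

n((CH3)3N) = 0.2659 x 0.01528 = 0.004063 mol; V(HCl) at equivalence = 0.004063/0.3340 = 0.01216 L.
At equivalence the base is fully converted to (CH3)3NH+; total volume = 0.02744 L, so [(CH3)3NH+] = 0.004063/0.02744 = 0.1480 M.
Ka((CH3)3NH+) = Kw/Kb = 1.0e-14 / 6.3 x 10^-5 = 1.59e-10.
[H^+] = sqrt(Ka x [(CH3)3NH+]) = sqrt(1.59e-10 x 0.1480) = 4.85e-6 M.
pH = -log(4.85e-6) = 5.31.

5.31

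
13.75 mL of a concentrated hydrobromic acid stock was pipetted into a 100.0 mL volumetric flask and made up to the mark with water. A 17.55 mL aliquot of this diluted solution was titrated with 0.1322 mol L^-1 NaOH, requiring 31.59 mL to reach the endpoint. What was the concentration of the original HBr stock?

1.73 M

n(NaOH) = 0.1322 x 0.03159 = 0.004176 mol.
n(HBr) in the aliquot = 0.004176 mol.
[diluted HBr] = 0.004176 / 0.01755 = 0.2380 M.
Dilution factor = 100.0/13.75 = 7.273, so [stock] = 0.2380 x 7.273 = 1.73 M.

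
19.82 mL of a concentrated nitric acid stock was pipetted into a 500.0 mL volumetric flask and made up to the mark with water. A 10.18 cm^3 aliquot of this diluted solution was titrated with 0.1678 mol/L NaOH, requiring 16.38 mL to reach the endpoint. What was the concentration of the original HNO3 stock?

n(NaOH) = 0.1678 x 0.01638 = 0.002749 mol.
n(HNO3) in the aliquot = 0.002749 mol.
[diluted HNO3] = 0.002749 / 0.01018 = 0.2700 M.
Dilution factor = 500.0/19.82 = 25.23, so [stock] = 0.2700 x 25.23 = 6.81 M.

6.81 M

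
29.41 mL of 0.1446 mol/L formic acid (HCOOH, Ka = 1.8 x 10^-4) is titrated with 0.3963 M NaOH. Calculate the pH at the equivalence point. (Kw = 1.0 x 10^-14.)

8.38

n(HCOOH) = 0.1446 x 0.02941 = 0.004253 mol; V(NaOH) at equivalence = 0.004253/0.3963 = 0.01073 L.
At equivalence all the acid is converted to HCOO-; total volume = 0.02941 + 0.01073 = 0.04014 L, so [HCOO-] = 0.004253/0.04014 = 0.1059 M.
Kb = Kw/Ka = 1.0e-14 / 1.8 x 10^-4 = 5.56e-11.
[OH^-] = sqrt(Kb x [HCOO-]) = sqrt(5.56e-11 x 0.1059) = 2.43e-6 M.
pOH = 5.62, so pH = 14.00 - 5.62 = 8.38.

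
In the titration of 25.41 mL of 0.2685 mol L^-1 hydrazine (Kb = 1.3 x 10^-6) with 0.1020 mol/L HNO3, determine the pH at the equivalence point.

n(N2H4) = 0.2685 x 0.02541 = 0.006823 mol; V(HNO3) at equivalence = 0.006823/0.1020 = 0.06689 L.
At equivalence the base is fully converted to N2H5+; total volume = 0.09230 L, so [N2H5+] = 0.006823/0.09230 = 0.07392 M.
Ka(N2H5+) = Kw/Kb = 1.0e-14 / 1.3 x 10^-6 = 7.69e-9.
[H^+] = sqrt(Ka x [N2H5+]) = sqrt(7.69e-9 x 0.07392) = 2.38e-5 M.
pH = -log(2.38e-5) = 4.62.

4.62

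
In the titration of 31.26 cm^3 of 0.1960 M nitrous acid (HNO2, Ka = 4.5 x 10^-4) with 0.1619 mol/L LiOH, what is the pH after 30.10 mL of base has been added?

3.94

Initial n(HNO2) = 0.1960 x 0.03126 = 0.006127 mol.
n(LiOH) added = 0.1619 x 0.03010 = 0.004873 mol, converting that many moles of HNO2 to NO2-.
Remaining n(HNO2) = 0.001254 mol; n(NO2-) = 0.004873 mol.
By Henderson-Hasselbalch, pH = pKa + log([A^-]/[HA]) = 3.35 + log(0.004873/0.001254) = 3.35 + (+0.59) = 3.94.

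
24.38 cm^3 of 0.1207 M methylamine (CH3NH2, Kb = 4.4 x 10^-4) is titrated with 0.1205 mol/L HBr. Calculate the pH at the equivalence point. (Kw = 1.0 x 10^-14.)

n(CH3NH2) = 0.1207 x 0.02438 = 0.002943 mol; V(HBr) at equivalence = 0.002943/0.1205 = 0.02442 L.
At equivalence the base is fully converted to CH3NH3+; total volume = 0.04880 L, so [CH3NH3+] = 0.002943/0.04880 = 0.06030 M.
Ka(CH3NH3+) = Kw/Kb = 1.0e-14 / 4.4 x 10^-4 = 2.27e-11.
[H^+] = sqrt(Ka x [CH3NH3+]) = sqrt(2.27e-11 x 0.06030) = 1.17e-6 M.
pH = -log(1.17e-6) = 5.93.

5.93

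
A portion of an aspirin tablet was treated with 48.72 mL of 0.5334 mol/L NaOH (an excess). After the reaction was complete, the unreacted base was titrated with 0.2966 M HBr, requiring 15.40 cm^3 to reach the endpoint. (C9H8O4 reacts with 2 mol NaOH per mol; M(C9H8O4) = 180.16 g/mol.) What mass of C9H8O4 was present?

1.93 g

Total n(NaOH) added = 0.5334 x 0.04872 = 0.02599 mol.
n(HBr) used = 0.2966 x 0.01540 = 0.004568 mol, which equals the excess n(NaOH).
So n(NaOH) consumed by the sample = 0.02599 - 0.004568 = 0.02142 mol.
n(C9H8O4) = 0.02142 / 2 = 0.01071 mol.
mass = 0.01071 mol x 180.16 g/mol = 1.93 g.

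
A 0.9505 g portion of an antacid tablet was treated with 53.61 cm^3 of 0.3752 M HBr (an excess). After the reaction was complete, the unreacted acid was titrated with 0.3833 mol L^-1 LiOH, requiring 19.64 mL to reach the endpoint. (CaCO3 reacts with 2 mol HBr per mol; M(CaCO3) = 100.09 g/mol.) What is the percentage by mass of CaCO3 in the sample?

Total n(HBr) added = 0.3752 x 0.05361 = 0.02011 mol.
n(LiOH) used = 0.3833 x 0.01964 = 0.007528 mol, which equals the excess n(HBr).
So n(HBr) consumed by the sample = 0.02011 - 0.007528 = 0.01259 mol.
n(CaCO3) = 0.01259 / 2 = 0.006293 mol.
mass CaCO3 = 0.006293 x 100.09 = 0.6299 g, so %CaCO3 = 0.6299/0.9505 x 100 = 66.3%.

66.3%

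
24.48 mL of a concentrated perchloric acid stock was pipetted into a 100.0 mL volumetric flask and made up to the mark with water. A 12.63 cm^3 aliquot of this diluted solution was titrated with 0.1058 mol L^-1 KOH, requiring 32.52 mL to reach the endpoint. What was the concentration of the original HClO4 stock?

1.11 M

n(KOH) = 0.1058 x 0.03252 = 0.003441 mol.
n(HClO4) in the aliquot = 0.003441 mol.
[diluted HClO4] = 0.003441 / 0.01263 = 0.2724 M.
Dilution factor = 100.0/24.48 = 4.085, so [stock] = 0.2724 x 4.085 = 1.11 M.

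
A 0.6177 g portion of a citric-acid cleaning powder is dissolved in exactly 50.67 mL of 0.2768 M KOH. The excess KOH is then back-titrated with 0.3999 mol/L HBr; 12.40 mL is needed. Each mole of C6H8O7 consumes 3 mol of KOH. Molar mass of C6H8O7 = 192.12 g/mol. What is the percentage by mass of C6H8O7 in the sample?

Total n(KOH) added = 0.2768 x 0.05067 = 0.01403 mol.
n(HBr) used = 0.3999 x 0.01240 = 0.004959 mol, which equals the excess n(KOH).
So n(KOH) consumed by the sample = 0.01403 - 0.004959 = 0.009067 mol.
n(C6H8O7) = 0.009067 / 3 = 0.003022 mol.
mass C6H8O7 = 0.003022 x 192.12 = 0.5806 g, so %C6H8O7 = 0.5806/0.6177 x 100 = 94.0%.

94.0%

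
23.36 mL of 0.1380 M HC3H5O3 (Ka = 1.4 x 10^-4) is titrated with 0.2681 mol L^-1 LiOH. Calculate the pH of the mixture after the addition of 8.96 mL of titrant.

Initial n(HC3H5O3) = 0.1380 x 0.02336 = 0.003224 mol.
n(LiOH) added = 0.2681 x 0.008960 = 0.002402 mol, converting that many moles of HC3H5O3 to C3H5O3-.
Remaining n(HC3H5O3) = 0.0008215 mol; n(C3H5O3-) = 0.002402 mol.
By Henderson-Hasselbalch, pH = pKa + log([A^-]/[HA]) = 3.85 + log(0.002402/0.0008215) = 3.85 + (+0.47) = 4.32.

4.32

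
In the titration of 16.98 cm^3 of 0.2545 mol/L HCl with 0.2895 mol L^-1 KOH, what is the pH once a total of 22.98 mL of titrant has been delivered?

n(acid) = 0.2545 x 0.01698 = 0.004321 mol; n(KOH) added = 0.2895 x 0.02298 = 0.006653 mol.
Base is in excess by 0.006653 - 0.004321 = 0.002331 mol in a total volume of 0.03996 L.
[OH^-] = 0.002331/0.03996 = 0.05834 M, so pOH = 1.23 and pH = 14.00 - 1.23 = 12.77.

12.77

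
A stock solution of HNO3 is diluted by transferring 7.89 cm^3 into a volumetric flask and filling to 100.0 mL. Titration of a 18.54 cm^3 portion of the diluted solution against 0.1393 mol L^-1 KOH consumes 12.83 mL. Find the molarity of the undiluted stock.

n(KOH) = 0.1393 x 0.01283 = 0.001787 mol.
n(HNO3) in the aliquot = 0.001787 mol.
[diluted HNO3] = 0.001787 / 0.01854 = 0.09640 M.
Dilution factor = 100.0/7.890 = 12.67, so [stock] = 0.09640 x 12.67 = 1.22 M.

1.22 M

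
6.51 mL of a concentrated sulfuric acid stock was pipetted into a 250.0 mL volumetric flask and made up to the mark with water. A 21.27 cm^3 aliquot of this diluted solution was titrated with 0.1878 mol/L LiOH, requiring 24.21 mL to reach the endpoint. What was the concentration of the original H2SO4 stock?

n(LiOH) = 0.1878 x 0.02421 = 0.004547 mol.
n(H2SO4) in the aliquot = 0.004547 x 1/2 = 0.002273 mol.
[diluted H2SO4] = 0.002273 / 0.02127 = 0.1069 M.
Dilution factor = 250.0/6.510 = 38.40, so [stock] = 0.1069 x 38.40 = 4.10 M.

4.10 M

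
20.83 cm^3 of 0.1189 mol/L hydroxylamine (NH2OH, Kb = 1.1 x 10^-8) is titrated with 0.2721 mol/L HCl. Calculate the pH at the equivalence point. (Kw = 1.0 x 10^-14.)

3.56

n(NH2OH) = 0.1189 x 0.02083 = 0.002477 mol; V(HCl) at equivalence = 0.002477/0.2721 = 0.009102 L.
At equivalence the base is fully converted to NH3OH+; total volume = 0.02993 L, so [NH3OH+] = 0.002477/0.02993 = 0.08274 M.
Ka(NH3OH+) = Kw/Kb = 1.0e-14 / 1.1 x 10^-8 = 9.09e-7.
[H^+] = sqrt(Ka x [NH3OH+]) = sqrt(9.09e-7 x 0.08274) = 0.000274 M.
pH = -log(0.000274) = 3.56.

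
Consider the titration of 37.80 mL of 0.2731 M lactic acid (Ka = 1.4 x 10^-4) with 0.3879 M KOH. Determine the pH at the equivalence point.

8.53

n(HC3H5O3) = 0.2731 x 0.03780 = 0.01032 mol; V(KOH) at equivalence = 0.01032/0.3879 = 0.02661 L.
At equivalence all the acid is converted to C3H5O3-; total volume = 0.03780 + 0.02661 = 0.06441 L, so [C3H5O3-] = 0.01032/0.06441 = 0.1603 M.
Kb = Kw/Ka = 1.0e-14 / 1.4 x 10^-4 = 7.14e-11.
[OH^-] = sqrt(Kb x [C3H5O3-]) = sqrt(7.14e-11 x 0.1603) = 3.38e-6 M.
pOH = 5.47, so pH = 14.00 - 5.47 = 8.53.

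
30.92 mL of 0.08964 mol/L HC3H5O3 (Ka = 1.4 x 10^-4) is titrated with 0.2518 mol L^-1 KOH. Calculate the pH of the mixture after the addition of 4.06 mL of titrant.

Initial n(HC3H5O3) = 0.08964 x 0.03092 = 0.002772 mol.
n(KOH) added = 0.2518 x 0.004060 = 0.001022 mol, converting that many moles of HC3H5O3 to C3H5O3-.
Remaining n(HC3H5O3) = 0.001749 mol; n(C3H5O3-) = 0.001022 mol.
By Henderson-Hasselbalch, pH = pKa + log([A^-]/[HA]) = 3.85 + log(0.001022/0.001749) = 3.85 + (-0.23) = 3.62.

3.62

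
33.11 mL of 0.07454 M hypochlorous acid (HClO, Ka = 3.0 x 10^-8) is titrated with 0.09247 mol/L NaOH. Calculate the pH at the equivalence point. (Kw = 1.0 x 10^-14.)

n(HClO) = 0.07454 x 0.03311 = 0.002468 mol; V(NaOH) at equivalence = 0.002468/0.09247 = 0.02669 L.
At equivalence all the acid is converted to ClO-; total volume = 0.03311 + 0.02669 = 0.05980 L, so [ClO-] = 0.002468/0.05980 = 0.04127 M.
Kb = Kw/Ka = 1.0e-14 / 3.0 x 10^-8 = 3.33e-7.
[OH^-] = sqrt(Kb x [ClO-]) = sqrt(3.33e-7 x 0.04127) = 0.000117 M.
pOH = 3.93, so pH = 14.00 - 3.93 = 10.07.

10.07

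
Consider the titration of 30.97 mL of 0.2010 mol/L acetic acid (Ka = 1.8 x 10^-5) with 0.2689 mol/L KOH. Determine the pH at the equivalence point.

n(CH3COOH) = 0.2010 x 0.03097 = 0.006225 mol; V(KOH) at equivalence = 0.006225/0.2689 = 0.02315 L.
At equivalence all the acid is converted to CH3COO-; total volume = 0.03097 + 0.02315 = 0.05412 L, so [CH3COO-] = 0.006225/0.05412 = 0.1150 M.
Kb = Kw/Ka = 1.0e-14 / 1.8 x 10^-5 = 5.56e-10.
[OH^-] = sqrt(Kb x [CH3COO-]) = sqrt(5.56e-10 x 0.1150) = 7.99e-6 M.
pOH = 5.10, so pH = 14.00 - 5.10 = 8.90.

8.90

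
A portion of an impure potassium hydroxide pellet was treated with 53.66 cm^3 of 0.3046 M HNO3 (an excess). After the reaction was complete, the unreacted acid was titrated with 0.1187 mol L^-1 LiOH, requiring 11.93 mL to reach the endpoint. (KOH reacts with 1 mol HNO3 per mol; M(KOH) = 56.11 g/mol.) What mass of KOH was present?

0.838 g

Total n(HNO3) added = 0.3046 x 0.05366 = 0.01634 mol.
n(LiOH) used = 0.1187 x 0.01193 = 0.001416 mol, which equals the excess n(HNO3).
So n(HNO3) consumed by the sample = 0.01634 - 0.001416 = 0.01493 mol.
n(KOH) = 0.01493 / 1 = 0.01493 mol.
mass = 0.01493 mol x 56.11 g/mol = 0.838 g.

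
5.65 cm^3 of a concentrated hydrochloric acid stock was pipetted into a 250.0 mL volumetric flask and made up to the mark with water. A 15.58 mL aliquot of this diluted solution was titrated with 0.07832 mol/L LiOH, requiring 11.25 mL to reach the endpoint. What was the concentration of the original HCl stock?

n(LiOH) = 0.07832 x 0.01125 = 0.0008811 mol.
n(HCl) in the aliquot = 0.0008811 mol.
[diluted HCl] = 0.0008811 / 0.01558 = 0.05655 M.
Dilution factor = 250.0/5.650 = 44.25, so [stock] = 0.05655 x 44.25 = 2.50 M.

2.50 M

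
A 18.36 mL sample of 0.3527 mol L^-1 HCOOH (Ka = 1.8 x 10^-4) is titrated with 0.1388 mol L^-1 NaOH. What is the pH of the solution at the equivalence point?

n(HCOOH) = 0.3527 x 0.01836 = 0.006476 mol; V(NaOH) at equivalence = 0.006476/0.1388 = 0.04665 L.
At equivalence all the acid is converted to HCOO-; total volume = 0.01836 + 0.04665 = 0.06501 L, so [HCOO-] = 0.006476/0.06501 = 0.09960 M.
Kb = Kw/Ka = 1.0e-14 / 1.8 x 10^-4 = 5.56e-11.
[OH^-] = sqrt(Kb x [HCOO-]) = sqrt(5.56e-11 x 0.09960) = 2.35e-6 M.
pOH = 5.63, so pH = 14.00 - 5.63 = 8.37.

8.37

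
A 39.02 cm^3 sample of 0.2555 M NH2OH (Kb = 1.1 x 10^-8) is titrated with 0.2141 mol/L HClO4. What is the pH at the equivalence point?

3.49

n(NH2OH) = 0.2555 x 0.03902 = 0.009970 mol; V(HClO4) at equivalence = 0.009970/0.2141 = 0.04657 L.
At equivalence the base is fully converted to NH3OH+; total volume = 0.08559 L, so [NH3OH+] = 0.009970/0.08559 = 0.1165 M.
Ka(NH3OH+) = Kw/Kb = 1.0e-14 / 1.1 x 10^-8 = 9.09e-7.
[H^+] = sqrt(Ka x [NH3OH+]) = sqrt(9.09e-7 x 0.1165) = 0.000325 M.
pH = -log(0.000325) = 3.49.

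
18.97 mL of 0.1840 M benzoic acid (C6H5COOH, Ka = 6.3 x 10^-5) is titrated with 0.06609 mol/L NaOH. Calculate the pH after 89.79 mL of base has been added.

12.35

n(acid) = 0.1840 x 0.01897 = 0.003490 mol; n(NaOH) added = 0.06609 x 0.08979 = 0.005934 mol.
Base is in excess by 0.005934 - 0.003490 = 0.002444 mol in a total volume of 0.1088 L.
[OH^-] = 0.002444/0.1088 = 0.02247 M, so pOH = 1.65 and pH = 14.00 - 1.65 = 12.35.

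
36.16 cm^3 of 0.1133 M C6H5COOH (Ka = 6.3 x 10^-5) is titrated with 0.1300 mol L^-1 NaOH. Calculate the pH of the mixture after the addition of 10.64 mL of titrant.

3.91

Initial n(C6H5COOH) = 0.1133 x 0.03616 = 0.004097 mol.
n(NaOH) added = 0.1300 x 0.01064 = 0.001383 mol, converting that many moles of C6H5COOH to C6H5COO-.
Remaining n(C6H5COOH) = 0.002714 mol; n(C6H5COO-) = 0.001383 mol.
By Henderson-Hasselbalch, pH = pKa + log([A^-]/[HA]) = 4.20 + log(0.001383/0.002714) = 4.20 + (-0.29) = 3.91.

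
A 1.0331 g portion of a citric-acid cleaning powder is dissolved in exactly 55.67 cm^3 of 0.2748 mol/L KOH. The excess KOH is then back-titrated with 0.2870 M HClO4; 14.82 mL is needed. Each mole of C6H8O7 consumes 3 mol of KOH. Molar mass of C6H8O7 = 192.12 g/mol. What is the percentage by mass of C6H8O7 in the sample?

68.5%

Total n(KOH) added = 0.2748 x 0.05567 = 0.01530 mol.
n(HClO4) used = 0.2870 x 0.01482 = 0.004253 mol, which equals the excess n(KOH).
So n(KOH) consumed by the sample = 0.01530 - 0.004253 = 0.01104 mol.
n(C6H8O7) = 0.01104 / 3 = 0.003682 mol.
mass C6H8O7 = 0.003682 x 192.12 = 0.7073 g, so %C6H8O7 = 0.7073/1.0331 x 100 = 68.5%.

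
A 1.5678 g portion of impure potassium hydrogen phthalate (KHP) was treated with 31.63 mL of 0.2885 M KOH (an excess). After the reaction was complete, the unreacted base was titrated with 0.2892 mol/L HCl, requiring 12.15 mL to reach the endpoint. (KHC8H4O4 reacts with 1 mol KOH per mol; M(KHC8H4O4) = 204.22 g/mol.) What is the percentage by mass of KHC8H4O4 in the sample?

73.1%

Total n(KOH) added = 0.2885 x 0.03163 = 0.009125 mol.
n(HCl) used = 0.2892 x 0.01215 = 0.003514 mol, which equals the excess n(KOH).
So n(KOH) consumed by the sample = 0.009125 - 0.003514 = 0.005611 mol.
n(KHC8H4O4) = 0.005611 / 1 = 0.005611 mol.
mass KHC8H4O4 = 0.005611 x 204.22 = 1.146 g, so %KHC8H4O4 = 1.146/1.5678 x 100 = 73.1%.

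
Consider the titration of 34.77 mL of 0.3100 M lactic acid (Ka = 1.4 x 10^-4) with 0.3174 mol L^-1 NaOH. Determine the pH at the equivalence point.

n(HC3H5O3) = 0.3100 x 0.03477 = 0.01078 mol; V(NaOH) at equivalence = 0.01078/0.3174 = 0.03396 L.
At equivalence all the acid is converted to C3H5O3-; total volume = 0.03477 + 0.03396 = 0.06873 L, so [C3H5O3-] = 0.01078/0.06873 = 0.1568 M.
Kb = Kw/Ka = 1.0e-14 / 1.4 x 10^-4 = 7.14e-11.
[OH^-] = sqrt(Kb x [C3H5O3-]) = sqrt(7.14e-11 x 0.1568) = 3.35e-6 M.
pOH = 5.48, so pH = 14.00 - 5.48 = 8.52.

8.52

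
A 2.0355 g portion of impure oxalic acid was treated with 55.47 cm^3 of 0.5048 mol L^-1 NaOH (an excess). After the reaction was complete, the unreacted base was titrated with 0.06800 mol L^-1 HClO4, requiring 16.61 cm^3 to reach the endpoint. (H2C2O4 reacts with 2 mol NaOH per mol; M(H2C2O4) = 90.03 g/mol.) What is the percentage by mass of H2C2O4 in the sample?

59.4%

Total n(NaOH) added = 0.5048 x 0.05547 = 0.02800 mol.
n(HClO4) used = 0.06800 x 0.01661 = 0.001129 mol, which equals the excess n(NaOH).
So n(NaOH) consumed by the sample = 0.02800 - 0.001129 = 0.02687 mol.
n(H2C2O4) = 0.02687 / 2 = 0.01344 mol.
mass H2C2O4 = 0.01344 x 90.03 = 1.210 g, so %H2C2O4 = 1.210/2.0355 x 100 = 59.4%.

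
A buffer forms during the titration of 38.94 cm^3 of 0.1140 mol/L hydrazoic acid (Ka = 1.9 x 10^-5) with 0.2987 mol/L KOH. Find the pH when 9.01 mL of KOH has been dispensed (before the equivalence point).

Initial n(HN3) = 0.1140 x 0.03894 = 0.004439 mol.
n(KOH) added = 0.2987 x 0.009010 = 0.002691 mol, converting that many moles of HN3 to N3-.
Remaining n(HN3) = 0.001748 mol; n(N3-) = 0.002691 mol.
By Henderson-Hasselbalch, pH = pKa + log([A^-]/[HA]) = 4.72 + log(0.002691/0.001748) = 4.72 + (+0.19) = 4.91.

4.91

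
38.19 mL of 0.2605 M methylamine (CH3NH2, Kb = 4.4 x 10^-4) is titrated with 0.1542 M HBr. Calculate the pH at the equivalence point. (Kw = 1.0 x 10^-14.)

n(CH3NH2) = 0.2605 x 0.03819 = 0.009948 mol; V(HBr) at equivalence = 0.009948/0.1542 = 0.06452 L.
At equivalence the base is fully converted to CH3NH3+; total volume = 0.1027 L, so [CH3NH3+] = 0.009948/0.1027 = 0.09686 M.
Ka(CH3NH3+) = Kw/Kb = 1.0e-14 / 4.4 x 10^-4 = 2.27e-11.
[H^+] = sqrt(Ka x [CH3NH3+]) = sqrt(2.27e-11 x 0.09686) = 1.48e-6 M.
pH = -log(1.48e-6) = 5.83.

5.83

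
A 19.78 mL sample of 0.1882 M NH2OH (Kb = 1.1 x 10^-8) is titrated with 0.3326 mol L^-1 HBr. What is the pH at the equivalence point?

3.48

n(NH2OH) = 0.1882 x 0.01978 = 0.003723 mol; V(HBr) at equivalence = 0.003723/0.3326 = 0.01119 L.
At equivalence the base is fully converted to NH3OH+; total volume = 0.03097 L, so [NH3OH+] = 0.003723/0.03097 = 0.1202 M.
Ka(NH3OH+) = Kw/Kb = 1.0e-14 / 1.1 x 10^-8 = 9.09e-7.
[H^+] = sqrt(Ka x [NH3OH+]) = sqrt(9.09e-7 x 0.1202) = 0.000331 M.
pH = -log(0.000331) = 3.48.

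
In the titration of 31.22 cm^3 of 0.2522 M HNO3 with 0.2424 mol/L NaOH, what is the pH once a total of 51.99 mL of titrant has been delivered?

n(acid) = 0.2522 x 0.03122 = 0.007874 mol; n(NaOH) added = 0.2424 x 0.05199 = 0.01260 mol.
Base is in excess by 0.01260 - 0.007874 = 0.004729 mol in a total volume of 0.08321 L.
[OH^-] = 0.004729/0.08321 = 0.05683 M, so pOH = 1.25 and pH = 14.00 - 1.25 = 12.75.

12.75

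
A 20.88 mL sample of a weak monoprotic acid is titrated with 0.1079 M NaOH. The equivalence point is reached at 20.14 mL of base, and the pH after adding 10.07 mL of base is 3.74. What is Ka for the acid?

10.07 mL is half of the equivalence volume, so this is the half-equivalence point where [HA] = [A^-].
At half-equivalence pH = pKa, so pKa = 3.74.
Ka = 10^(-3.74) = 1.8 x 10^-4.

1.8 x 10^-4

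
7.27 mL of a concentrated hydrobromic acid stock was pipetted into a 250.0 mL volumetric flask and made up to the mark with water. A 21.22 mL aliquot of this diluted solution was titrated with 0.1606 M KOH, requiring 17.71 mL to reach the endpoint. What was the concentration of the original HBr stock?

n(KOH) = 0.1606 x 0.01771 = 0.002844 mol.
n(HBr) in the aliquot = 0.002844 mol.
[diluted HBr] = 0.002844 / 0.02122 = 0.1340 M.
Dilution factor = 250.0/7.270 = 34.39, so [stock] = 0.1340 x 34.39 = 4.61 M.

4.61 M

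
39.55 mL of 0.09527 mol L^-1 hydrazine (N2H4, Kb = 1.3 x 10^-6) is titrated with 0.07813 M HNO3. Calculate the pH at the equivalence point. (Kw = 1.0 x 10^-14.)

n(N2H4) = 0.09527 x 0.03955 = 0.003768 mol; V(HNO3) at equivalence = 0.003768/0.07813 = 0.04823 L.
At equivalence the base is fully converted to N2H5+; total volume = 0.08778 L, so [N2H5+] = 0.003768/0.08778 = 0.04293 M.
Ka(N2H5+) = Kw/Kb = 1.0e-14 / 1.3 x 10^-6 = 7.69e-9.
[H^+] = sqrt(Ka x [N2H5+]) = sqrt(7.69e-9 x 0.04293) = 1.82e-5 M.
pH = -log(1.82e-5) = 4.74.

4.74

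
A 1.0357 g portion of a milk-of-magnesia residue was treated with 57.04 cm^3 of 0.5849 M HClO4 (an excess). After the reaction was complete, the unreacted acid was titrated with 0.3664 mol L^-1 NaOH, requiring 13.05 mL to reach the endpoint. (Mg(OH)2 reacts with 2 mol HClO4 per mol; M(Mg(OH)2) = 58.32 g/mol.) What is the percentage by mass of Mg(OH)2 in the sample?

Total n(HClO4) added = 0.5849 x 0.05704 = 0.03336 mol.
n(NaOH) used = 0.3664 x 0.01305 = 0.004782 mol, which equals the excess n(HClO4).
So n(HClO4) consumed by the sample = 0.03336 - 0.004782 = 0.02858 mol.
n(Mg(OH)2) = 0.02858 / 2 = 0.01429 mol.
mass Mg(OH)2 = 0.01429 x 58.32 = 0.8334 g, so %Mg(OH)2 = 0.8334/1.0357 x 100 = 80.5%.

80.5%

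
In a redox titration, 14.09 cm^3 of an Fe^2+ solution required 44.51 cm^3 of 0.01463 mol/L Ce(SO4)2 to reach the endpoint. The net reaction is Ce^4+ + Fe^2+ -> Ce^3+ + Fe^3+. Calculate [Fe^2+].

n(Ce(SO4)2) = 0.01463 x 0.04451 = 0.0006512 mol.
From the balanced equation, 1 mol Ce(SO4)2 reacts with 1 mol Fe^2+, so n(Fe^2+) = 0.0006512 x 1/1 = 0.0006512 mol.
[Fe^2+] = 0.0006512 / 0.01409 L = 0.0462 M.

0.0462 M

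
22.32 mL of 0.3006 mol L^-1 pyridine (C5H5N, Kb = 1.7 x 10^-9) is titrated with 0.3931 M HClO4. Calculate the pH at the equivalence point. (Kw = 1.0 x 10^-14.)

n(C5H5N) = 0.3006 x 0.02232 = 0.006709 mol; V(HClO4) at equivalence = 0.006709/0.3931 = 0.01707 L.
At equivalence the base is fully converted to C5H5NH+; total volume = 0.03939 L, so [C5H5NH+] = 0.006709/0.03939 = 0.1703 M.
Ka(C5H5NH+) = Kw/Kb = 1.0e-14 / 1.7 x 10^-9 = 5.88e-6.
[H^+] = sqrt(Ka x [C5H5NH+]) = sqrt(5.88e-6 x 0.1703) = 0.00100 M.
pH = -log(0.00100) = 3.00.

3.00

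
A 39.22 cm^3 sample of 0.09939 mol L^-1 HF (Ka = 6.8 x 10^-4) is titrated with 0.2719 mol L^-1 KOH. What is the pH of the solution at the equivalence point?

8.01

n(HF) = 0.09939 x 0.03922 = 0.003898 mol; V(KOH) at equivalence = 0.003898/0.2719 = 0.01434 L.
At equivalence all the acid is converted to F-; total volume = 0.03922 + 0.01434 = 0.05356 L, so [F-] = 0.003898/0.05356 = 0.07278 M.
Kb = Kw/Ka = 1.0e-14 / 6.8 x 10^-4 = 1.47e-11.
[OH^-] = sqrt(Kb x [F-]) = sqrt(1.47e-11 x 0.07278) = 1.03e-6 M.
pOH = 5.99, so pH = 14.00 - 5.99 = 8.01.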